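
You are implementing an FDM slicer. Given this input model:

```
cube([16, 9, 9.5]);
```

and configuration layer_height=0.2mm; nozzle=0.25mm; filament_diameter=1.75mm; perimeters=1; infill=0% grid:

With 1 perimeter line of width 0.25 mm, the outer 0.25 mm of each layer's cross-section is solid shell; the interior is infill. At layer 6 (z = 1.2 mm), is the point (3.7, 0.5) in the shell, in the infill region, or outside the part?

infill

At z = 1.2 mm: the 16×9 cube contributes its full rectangle. Overall, the cross-section is a single solid region. The nearest boundary edge runs (0.00, 0.00)→(16.00, 0.00); distance from the point to it = 0.50 mm. The point is inside the cross-section and 0.50 mm from the nearest boundary — more than the 0.25 mm shell width (1 × 0.25), so it's in the infill interior.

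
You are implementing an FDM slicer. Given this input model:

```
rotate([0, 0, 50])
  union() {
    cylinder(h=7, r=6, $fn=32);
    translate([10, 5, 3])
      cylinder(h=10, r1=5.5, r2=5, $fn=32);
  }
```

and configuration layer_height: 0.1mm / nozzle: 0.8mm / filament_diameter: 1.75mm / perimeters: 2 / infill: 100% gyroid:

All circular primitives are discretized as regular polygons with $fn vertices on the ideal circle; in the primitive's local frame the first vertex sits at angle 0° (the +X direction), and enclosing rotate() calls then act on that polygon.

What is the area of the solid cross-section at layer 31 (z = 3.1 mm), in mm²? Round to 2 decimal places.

At z = 3.1 mm: the r=6 cylinder gives a regular 32-gon of circumradius 6 (constant along its height) (area = (32/2)·6.000²·sin(360°/32) = 112.37 mm²); the cone at (10, 5) contributes a regular 32-gon of circumradius 5.495 (interpolated between r1=5.5 and r2=5 at t=0.010) (area = (32/2)·5.495²·sin(360°/32) = 94.25 mm²); Combining (union): the regions partially overlap — summed areas 206.62 mm² minus the doubly-counted overlap 0.46 mm² gives 206.16 mm² — area = 206.16 mm²; (whole slice rotated 50° about Z — lengths, areas and connectivity unchanged). Overall, the cross-section is a single solid region. Net area = 206.16 mm².

206.16 mm²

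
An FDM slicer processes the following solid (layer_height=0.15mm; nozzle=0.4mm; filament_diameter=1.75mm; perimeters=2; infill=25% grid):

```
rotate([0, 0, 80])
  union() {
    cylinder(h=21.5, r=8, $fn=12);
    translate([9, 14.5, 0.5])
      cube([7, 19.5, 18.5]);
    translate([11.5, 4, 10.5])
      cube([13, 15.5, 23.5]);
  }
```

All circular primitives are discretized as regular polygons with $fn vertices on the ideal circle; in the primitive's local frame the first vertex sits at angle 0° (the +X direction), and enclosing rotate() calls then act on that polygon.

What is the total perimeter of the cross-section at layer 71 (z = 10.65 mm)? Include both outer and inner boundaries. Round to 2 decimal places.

At z = 10.65 mm: the cylinder: section is a regular 12-gon, circumradius r=8 (perimeter = 2·12·8.000·sin(180°/12) = 49.69 mm); the cube at (9, 14.5) is present — its section is the full 7×19.5 rectangle (perimeter 53.00 mm); the cube at (11.5, 4) (footprint 13×15.5) is included at this height (perimeter 57.00 mm); Taking the union: the regions partially overlap (shared area 22.50 mm²), so the edge portions inside another operand are dropped and the merged outline is re-measured after clipping — boundary = 140.69 mm; (whole slice rotated 80° about Z — lengths, areas and connectivity unchanged). Overall, the cross-section has 2 separate islands. Total boundary length (outer) = 140.69 mm.

140.69 mm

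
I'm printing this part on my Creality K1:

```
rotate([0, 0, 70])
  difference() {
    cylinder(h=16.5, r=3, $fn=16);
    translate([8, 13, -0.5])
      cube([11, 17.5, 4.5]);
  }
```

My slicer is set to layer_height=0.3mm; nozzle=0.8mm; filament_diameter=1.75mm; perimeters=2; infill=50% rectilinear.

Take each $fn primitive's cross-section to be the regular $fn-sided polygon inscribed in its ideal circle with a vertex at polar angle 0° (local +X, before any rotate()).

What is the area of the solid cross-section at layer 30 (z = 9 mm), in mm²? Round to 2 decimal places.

27.55 mm²

At z = 9 mm: the r=3 cylinder gives a regular 16-gon of circumradius 3 (constant along its height) (area = (16/2)·3.000²·sin(360°/16) = 27.55 mm²); the cube at (8, 13) is not intersected at this z (z outside [-0.5, 4]); Subtracting the remaining from the first: none of the subtracted shapes is present at this height, so the r=3 cylinder is unchanged — area = 27.55 mm²; (whole slice rotated 70° about Z — lengths, areas and connectivity unchanged). Overall, the cross-section is a single solid region. Net area = 27.55 mm².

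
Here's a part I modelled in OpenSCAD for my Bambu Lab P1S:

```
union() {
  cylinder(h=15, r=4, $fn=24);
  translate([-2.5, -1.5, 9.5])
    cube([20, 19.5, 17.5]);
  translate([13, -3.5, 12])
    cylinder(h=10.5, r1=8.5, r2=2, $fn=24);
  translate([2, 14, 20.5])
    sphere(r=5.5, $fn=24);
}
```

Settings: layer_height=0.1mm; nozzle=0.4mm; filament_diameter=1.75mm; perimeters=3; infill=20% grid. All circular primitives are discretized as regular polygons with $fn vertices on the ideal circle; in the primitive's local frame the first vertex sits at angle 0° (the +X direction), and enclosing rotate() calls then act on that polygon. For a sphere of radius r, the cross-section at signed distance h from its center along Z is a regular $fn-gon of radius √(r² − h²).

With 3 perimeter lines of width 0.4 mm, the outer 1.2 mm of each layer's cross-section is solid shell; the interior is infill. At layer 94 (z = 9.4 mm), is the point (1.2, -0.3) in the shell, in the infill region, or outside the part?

infill

At z = 9.4 mm: the cylinder: section is a regular 24-gon, circumradius r=4; the cube at (-2.5, -1.5) is absent (z outside [9.5, 27]); the cone at (13, -3.5) is not intersected at this z (z outside [12, 22.5]); the sphere at (2, 14) does not reach this height (|z−center|=11.100 > r=5.5); Merging all regions: only the r=4 cylinder is present, so the union is just that shape — 1 connected region. Overall, the cross-section is a single solid region. The nearest boundary edge runs (3.86, -1.04)→(4.00, 0.00); distance from the point to it = 2.74 mm. The point is inside the cross-section and 2.74 mm from the nearest boundary — more than the 1.2 mm shell width (3 × 0.4), so it's in the infill interior.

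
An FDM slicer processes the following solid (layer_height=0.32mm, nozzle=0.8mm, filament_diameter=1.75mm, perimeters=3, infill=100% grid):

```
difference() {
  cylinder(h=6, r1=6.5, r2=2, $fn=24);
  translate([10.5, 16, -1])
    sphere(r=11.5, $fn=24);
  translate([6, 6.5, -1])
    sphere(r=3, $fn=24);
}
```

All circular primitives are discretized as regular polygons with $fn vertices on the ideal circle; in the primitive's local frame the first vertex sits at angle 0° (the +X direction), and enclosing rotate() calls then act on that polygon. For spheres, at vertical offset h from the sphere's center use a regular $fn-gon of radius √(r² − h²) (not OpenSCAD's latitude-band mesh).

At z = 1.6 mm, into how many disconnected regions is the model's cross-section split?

At z = 1.6 mm: the cone contributes a regular 24-gon of circumradius 5.300 (interpolated between r1=6.5 and r2=2 at t=0.267); the r=11.5 sphere at (10.5, 16) slices to a regular 24-gon of circumradius 11.202 (√(r²−h²) with h=2.6 from center); the sphere at (6, 6.5): section is a regular 24-gon, circumradius = √(r²−h²) = √(3²−2.6²) = 1.497; Subtracting the remaining from the first: starting from the cone, the r=11.5 sphere at (10.5, 16) misses the remaining region (no effect); the r=3 sphere at (6, 6.5) misses the remaining region (no effect) — 1 connected region. The result has 1 disconnected region.

1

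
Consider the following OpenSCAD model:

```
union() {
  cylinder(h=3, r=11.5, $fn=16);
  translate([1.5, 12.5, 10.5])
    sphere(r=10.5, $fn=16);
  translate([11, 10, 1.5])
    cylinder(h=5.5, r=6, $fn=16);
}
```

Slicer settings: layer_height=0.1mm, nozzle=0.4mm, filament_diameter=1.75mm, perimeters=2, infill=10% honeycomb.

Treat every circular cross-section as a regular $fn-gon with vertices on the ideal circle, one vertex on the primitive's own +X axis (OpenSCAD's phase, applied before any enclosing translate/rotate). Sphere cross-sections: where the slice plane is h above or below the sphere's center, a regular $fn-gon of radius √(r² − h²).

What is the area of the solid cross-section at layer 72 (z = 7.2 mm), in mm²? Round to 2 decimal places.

304.19 mm²

At z = 7.2 mm: the cylinder does not reach this height (z outside [0, 3]); the r=10.5 sphere at (1.5, 12.5) contributes a regular 16-gon of circumradius √(10.5²−3.3²) = 9.968 (area = (16/2)·9.968²·sin(360°/16) = 304.19 mm²); the cylinder at (11, 10) does not reach this height (z outside [1.5, 7]); Combining (union): only the r=10.5 sphere at (1.5, 12.5) is present, so the union is just that shape — area = 304.19 mm². Overall, the cross-section is a single solid region. Net area = 304.19 mm².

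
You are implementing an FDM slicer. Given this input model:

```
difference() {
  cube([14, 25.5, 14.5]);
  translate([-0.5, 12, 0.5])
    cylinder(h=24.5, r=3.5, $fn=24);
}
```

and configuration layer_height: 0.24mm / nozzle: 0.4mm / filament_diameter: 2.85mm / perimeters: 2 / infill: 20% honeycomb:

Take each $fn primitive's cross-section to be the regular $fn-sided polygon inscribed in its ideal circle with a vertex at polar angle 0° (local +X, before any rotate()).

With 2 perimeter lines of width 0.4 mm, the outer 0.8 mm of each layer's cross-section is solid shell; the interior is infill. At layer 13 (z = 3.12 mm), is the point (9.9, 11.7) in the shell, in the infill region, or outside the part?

infill

At z = 3.12 mm: the 14×25.5 cube contributes its full rectangle; the r=3.5 cylinder at (-0.5, 12) gives a regular 24-gon of circumradius 3.5 (constant along its height); Taking the first minus the rest: starting from the 14×25.5 cube, the r=3.5 cylinder at (-0.5, 12) partially overlaps it — only the 15.56 mm² overlap (of its 38.05 mm²) is removed, clipping the outline — 1 connected region. Overall, the cross-section is a single solid region. The nearest boundary edge runs (14.00, 25.50)→(14.00, 0.00); distance from the point to it = 4.10 mm. The point is inside the cross-section and 4.10 mm from the nearest boundary — more than the 0.8 mm shell width (2 × 0.4), so it's in the infill interior.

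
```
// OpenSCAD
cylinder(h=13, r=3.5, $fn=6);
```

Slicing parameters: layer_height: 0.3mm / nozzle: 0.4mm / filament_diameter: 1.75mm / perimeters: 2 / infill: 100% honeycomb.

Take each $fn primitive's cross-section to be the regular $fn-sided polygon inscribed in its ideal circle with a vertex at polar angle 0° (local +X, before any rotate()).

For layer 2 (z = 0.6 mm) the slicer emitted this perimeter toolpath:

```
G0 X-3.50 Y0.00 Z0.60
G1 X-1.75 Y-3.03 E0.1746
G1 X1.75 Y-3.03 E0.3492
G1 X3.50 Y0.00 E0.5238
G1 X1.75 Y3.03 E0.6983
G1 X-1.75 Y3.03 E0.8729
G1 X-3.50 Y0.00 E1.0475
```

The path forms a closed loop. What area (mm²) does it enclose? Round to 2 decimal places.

31.81 mm²

Apply the shoelace formula to the sequence of (X, Y) vertices; enclosed area = 31.81 mm².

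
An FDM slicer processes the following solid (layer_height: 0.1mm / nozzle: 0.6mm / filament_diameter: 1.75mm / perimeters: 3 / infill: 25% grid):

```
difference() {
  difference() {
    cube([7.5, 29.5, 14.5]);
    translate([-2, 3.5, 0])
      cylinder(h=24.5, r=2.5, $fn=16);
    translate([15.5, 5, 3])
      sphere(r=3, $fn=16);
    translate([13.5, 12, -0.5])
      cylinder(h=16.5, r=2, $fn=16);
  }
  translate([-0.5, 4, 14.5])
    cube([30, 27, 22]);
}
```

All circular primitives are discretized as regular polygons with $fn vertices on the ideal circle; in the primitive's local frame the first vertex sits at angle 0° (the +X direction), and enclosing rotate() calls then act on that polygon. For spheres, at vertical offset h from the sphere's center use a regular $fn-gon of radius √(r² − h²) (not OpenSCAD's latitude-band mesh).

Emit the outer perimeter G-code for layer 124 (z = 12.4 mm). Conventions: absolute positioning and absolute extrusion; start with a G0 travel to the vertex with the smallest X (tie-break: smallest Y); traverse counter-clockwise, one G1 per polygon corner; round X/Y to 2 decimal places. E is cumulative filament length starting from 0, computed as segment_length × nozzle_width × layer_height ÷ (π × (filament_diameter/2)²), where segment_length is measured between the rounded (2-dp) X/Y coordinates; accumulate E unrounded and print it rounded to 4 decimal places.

G0 X0.00 Y0.00 Z12.40
G1 X7.50 Y0.00 E0.1871
G1 X7.50 Y29.50 E0.9230
G1 X0.00 Y29.50 E1.1101
G1 X0.00 Y4.92 E1.7232
G1 X0.31 Y4.46 E1.7370
G1 X0.50 Y3.50 E1.7615
G1 X0.31 Y2.54 E1.7859
G1 X0.00 Y2.08 E1.7997
G1 X0.00 Y0.00 E1.8516

At z = 12.4 mm: the 7.5×29.5 cube contributes its full rectangle; the r=2.5 cylinder at (-2, 3.5) gives a regular 16-gon of circumradius 2.5 (constant along its height); the sphere at (15.5, 5) is not intersected at this z (|z−center|=9.400 > r=3); the r=2 cylinder at (13.5, 12) contributes a regular 16-gon of circumradius 2; Subtracting the remaining from the first: starting from the 7.5×29.5 cube, the r=2.5 cylinder at (-2, 3.5) partially overlaps it — only the 0.92 mm² overlap (of its 19.13 mm²) is removed, clipping the outline; the r=2 cylinder at (13.5, 12) misses the remaining region (no effect) — 1 connected region; the cube at (-0.5, 4) does not reach this height (z outside [14.5, 36.5]); Subtracting the remaining from the first: none of the subtracted shapes is present at this height, so the result so far is unchanged — 1 connected region. The outline is a single polygon with 9 vertices. Extrusion per mm of travel: 0.6 × 0.1 / (π × 0.875²) = 0.024945. Accumulating E over each segment gives final E = 1.8516.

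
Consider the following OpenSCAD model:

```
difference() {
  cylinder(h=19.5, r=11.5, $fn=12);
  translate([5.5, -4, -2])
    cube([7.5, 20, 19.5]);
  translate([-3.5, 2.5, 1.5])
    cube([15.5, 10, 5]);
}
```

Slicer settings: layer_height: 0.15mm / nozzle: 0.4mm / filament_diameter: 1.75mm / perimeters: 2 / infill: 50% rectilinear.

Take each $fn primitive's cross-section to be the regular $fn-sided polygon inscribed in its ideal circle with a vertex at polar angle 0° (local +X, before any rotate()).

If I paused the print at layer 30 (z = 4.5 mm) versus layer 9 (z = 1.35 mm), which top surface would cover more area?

Layer 30 (z = 4.5): the r=11.5 cylinder gives a regular 12-gon of circumradius 11.5 (constant along its height) (area = (12/2)·11.500²·sin(360°/12) = 396.75 mm²); the 7.5×20 cube at (5.5, -4) contributes its full rectangle (area 150.00 mm²); the cube at (-3.5, 2.5) (footprint 15.5×10) is included at this height (area 155.00 mm²); After the difference (first − rest): starting from the r=11.5 cylinder (396.75 mm²), the 7.5×20 cube at (5.5, -4) partially overlaps it — only the 61.85 mm² overlap (of its 150.00 mm²) is removed, clipping the outline; the 15.5×10 cube at (-3.5, 2.5) partially overlaps it — only the 75.31 mm² overlap (of its 155.00 mm²) is removed, clipping the outline — area = 259.60 mm². So its area = 259.60 mm². Layer 9 (z = 1.35): the r=11.5 cylinder contributes a regular 12-gon of circumradius 11.5 (area = (12/2)·11.500²·sin(360°/12) = 396.75 mm²); the cube at (5.5, -4) is present — its section is the full 7.5×20 rectangle (area 150.00 mm²); the cube at (-3.5, 2.5) is absent (z outside [1.5, 6.5]); After the difference (first − rest): starting from the r=11.5 cylinder (396.75 mm²), the 7.5×20 cube at (5.5, -4) partially overlaps it — only the 61.85 mm² overlap (of its 150.00 mm²) is removed, clipping the outline — area = 334.90 mm². So its area = 334.90 mm². Layer 9 is larger (334.90 vs 259.60 mm²).

layer 9 (z = 1.35 mm)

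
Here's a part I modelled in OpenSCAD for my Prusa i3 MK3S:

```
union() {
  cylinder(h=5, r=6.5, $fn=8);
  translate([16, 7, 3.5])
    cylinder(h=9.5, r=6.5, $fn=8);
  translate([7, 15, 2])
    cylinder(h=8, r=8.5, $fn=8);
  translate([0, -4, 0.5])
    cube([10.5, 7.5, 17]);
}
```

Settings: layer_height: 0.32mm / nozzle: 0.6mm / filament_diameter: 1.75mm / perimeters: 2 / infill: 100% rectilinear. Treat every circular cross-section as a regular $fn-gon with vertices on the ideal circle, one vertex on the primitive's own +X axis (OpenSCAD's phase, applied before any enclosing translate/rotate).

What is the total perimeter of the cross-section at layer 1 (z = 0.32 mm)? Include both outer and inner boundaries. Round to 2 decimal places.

39.80 mm

At z = 0.32 mm: the cylinder: section is a regular 8-gon, circumradius r=6.5 (perimeter = 2·8·6.500·sin(180°/8) = 39.80 mm); the cylinder at (16, 7) is not intersected at this z (z outside [3.5, 13]); the cylinder at (7, 15) is not intersected at this z (z outside [2, 10]); the cube at (0, -4) does not reach this height (z outside [0.5, 17.5]); Merging all regions: only the r=6.5 cylinder is present, so the union is just that shape — boundary = 39.80 mm. Overall, the cross-section is a single solid region. Total boundary length (outer) = 39.80 mm.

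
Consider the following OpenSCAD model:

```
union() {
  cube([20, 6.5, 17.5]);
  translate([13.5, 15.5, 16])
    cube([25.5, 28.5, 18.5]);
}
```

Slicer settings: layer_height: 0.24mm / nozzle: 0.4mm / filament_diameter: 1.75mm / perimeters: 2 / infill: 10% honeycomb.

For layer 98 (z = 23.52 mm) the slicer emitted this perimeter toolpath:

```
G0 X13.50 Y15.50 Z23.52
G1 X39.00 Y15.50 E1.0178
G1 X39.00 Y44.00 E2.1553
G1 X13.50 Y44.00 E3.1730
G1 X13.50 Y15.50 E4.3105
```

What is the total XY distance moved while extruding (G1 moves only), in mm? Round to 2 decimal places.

108.00 mm

Sum the Euclidean lengths of each G1 segment: total = 108.00 mm.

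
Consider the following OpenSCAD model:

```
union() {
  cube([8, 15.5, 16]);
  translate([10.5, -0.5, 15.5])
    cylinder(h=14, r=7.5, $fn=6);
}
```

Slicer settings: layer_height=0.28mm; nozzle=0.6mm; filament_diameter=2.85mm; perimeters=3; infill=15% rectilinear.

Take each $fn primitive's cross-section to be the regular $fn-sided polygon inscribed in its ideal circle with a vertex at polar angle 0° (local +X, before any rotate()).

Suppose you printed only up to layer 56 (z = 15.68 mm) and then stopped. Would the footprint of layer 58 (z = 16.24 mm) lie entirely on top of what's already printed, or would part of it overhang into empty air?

entirely on top

Compare the two slices. At z = 15.68: the 8×15.5 cube contributes its full rectangle (area 124.00 mm²); the r=7.5 cylinder at (10.5, -0.5) contributes a regular 6-gon of circumradius 7.5 (area = (6/2)·7.500²·sin(360°/6) = 146.14 mm²); Merging all regions: the regions partially overlap — summed areas 270.14 mm² minus the doubly-counted overlap 17.87 mm² gives 252.27 mm² — area = 252.27 mm². At z = 16.24: the cube is absent (z outside [0, 16]); the cylinder at (10.5, -0.5): section is a regular 6-gon, circumradius r=7.5 (area = (6/2)·7.500²·sin(360°/6) = 146.14 mm²); Taking the union: only the r=7.5 cylinder at (10.5, -0.5) is present, so the union is just that shape — area = 146.14 mm². Checking containment: the cross-section at z = 16.24 is a subset of the cross-section at z = 15.68.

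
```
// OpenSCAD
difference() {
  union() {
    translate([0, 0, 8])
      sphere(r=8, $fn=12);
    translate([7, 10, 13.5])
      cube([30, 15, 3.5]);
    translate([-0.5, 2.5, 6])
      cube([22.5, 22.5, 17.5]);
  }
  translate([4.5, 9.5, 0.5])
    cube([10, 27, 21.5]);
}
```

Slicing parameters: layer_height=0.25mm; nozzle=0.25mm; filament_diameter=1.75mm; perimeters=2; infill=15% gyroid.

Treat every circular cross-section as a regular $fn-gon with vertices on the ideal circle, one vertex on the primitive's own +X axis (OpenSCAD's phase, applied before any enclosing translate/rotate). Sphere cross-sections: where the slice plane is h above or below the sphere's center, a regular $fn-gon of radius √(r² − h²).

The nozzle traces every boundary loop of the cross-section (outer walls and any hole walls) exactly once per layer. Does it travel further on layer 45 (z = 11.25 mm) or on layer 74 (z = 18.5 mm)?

Layer 45 (z = 11.25): the r=8 sphere slices to a regular 12-gon of circumradius 7.310 (√(r²−h²) with h=3.25 from center) (perimeter = 2·12·7.310·sin(180°/12) = 45.41 mm); the cube at (7, 10) does not reach this height (z outside [13.5, 17]); the 22.5×22.5 cube at (-0.5, 2.5) contributes its full rectangle (perimeter 90.00 mm); Merging all regions: the regions partially overlap (shared area 25.01 mm²), so the edge portions inside another operand are dropped and the merged outline is re-measured after clipping — boundary = 114.31 mm; the cube at (4.5, 9.5) is present — its section is the full 10×27 rectangle (perimeter 74.00 mm); Subtracting the remaining from the first: starting from that combined region, the 10×27 cube at (4.5, 9.5) partially overlaps it — only the 155.00 mm² overlap (of its 270.00 mm²) is removed, clipping the outline — boundary = 145.31 mm. So its perimeter = 145.31 mm. Layer 74 (z = 18.5): the sphere is absent (|z−center|=10.500 > r=8); the cube at (7, 10) does not reach this height (z outside [13.5, 17]); the 22.5×22.5 cube at (-0.5, 2.5) contributes its full rectangle (perimeter 90.00 mm); Combining (union): only the 22.5×22.5 cube at (-0.5, 2.5) is present, so the union is just that shape — boundary = 90.00 mm; the cube at (4.5, 9.5) (footprint 10×27) is included at this height (perimeter 74.00 mm); Subtracting the remaining from the first: starting from the result so far, the 10×27 cube at (4.5, 9.5) partially overlaps it — only the 155.00 mm² overlap (of its 270.00 mm²) is removed, clipping the outline — boundary = 121.00 mm. So its perimeter = 121.00 mm. Layer 45 is larger (145.31 vs 121.00 mm).

layer 45 (z = 11.25 mm)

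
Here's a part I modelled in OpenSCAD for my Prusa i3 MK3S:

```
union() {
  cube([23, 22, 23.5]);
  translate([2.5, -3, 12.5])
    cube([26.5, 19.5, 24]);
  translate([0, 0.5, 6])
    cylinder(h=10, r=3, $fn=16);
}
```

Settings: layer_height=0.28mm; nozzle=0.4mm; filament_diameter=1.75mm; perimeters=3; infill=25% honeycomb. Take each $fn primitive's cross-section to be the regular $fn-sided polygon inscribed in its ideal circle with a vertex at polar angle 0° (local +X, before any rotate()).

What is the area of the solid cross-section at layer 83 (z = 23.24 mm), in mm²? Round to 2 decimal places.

684.50 mm²

At z = 23.24 mm: the cube (footprint 23×22) is included at this height (area 506.00 mm²); the cube at (2.5, -3) is present — its section is the full 26.5×19.5 rectangle (area 516.75 mm²); the cylinder at (0, 0.5) does not reach this height (z outside [6, 16]); Merging all regions: the regions partially overlap — summed areas 1022.75 mm² minus the doubly-counted overlap 338.25 mm² gives 684.50 mm² — area = 684.50 mm². Overall, the cross-section is a single solid region. Net area = 684.50 mm².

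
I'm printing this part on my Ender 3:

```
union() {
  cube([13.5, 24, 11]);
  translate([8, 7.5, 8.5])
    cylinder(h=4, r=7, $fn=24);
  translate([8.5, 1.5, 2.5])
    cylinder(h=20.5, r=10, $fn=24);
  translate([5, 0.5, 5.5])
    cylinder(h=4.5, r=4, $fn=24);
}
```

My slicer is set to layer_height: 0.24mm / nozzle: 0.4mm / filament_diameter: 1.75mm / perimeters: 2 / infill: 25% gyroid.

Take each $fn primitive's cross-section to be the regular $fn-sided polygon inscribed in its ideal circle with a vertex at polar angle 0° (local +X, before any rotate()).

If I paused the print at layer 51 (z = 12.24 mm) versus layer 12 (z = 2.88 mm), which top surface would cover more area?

layer 12 (z = 2.88 mm)

Layer 51 (z = 12.24): the cube is absent (z outside [0, 11]); the r=7 cylinder at (8, 7.5) gives a regular 24-gon of circumradius 7 (constant along its height) (area = (24/2)·7.000²·sin(360°/24) = 152.19 mm²); the r=10 cylinder at (8.5, 1.5) gives a regular 24-gon of circumradius 10 (constant along its height) (area = (24/2)·10.000²·sin(360°/24) = 310.58 mm²); the cylinder at (5, 0.5) does not reach this height (z outside [5.5, 10]); Merging all regions: the regions partially overlap — summed areas 462.77 mm² minus the doubly-counted overlap 118.30 mm² gives 344.47 mm² — area = 344.47 mm². So its area = 344.47 mm². Layer 12 (z = 2.88): the cube is present — its section is the full 13.5×24 rectangle (area 324.00 mm²); the cylinder at (8, 7.5) is absent (z outside [8.5, 12.5]); the r=10 cylinder at (8.5, 1.5) gives a regular 24-gon of circumradius 10 (constant along its height) (area = (24/2)·10.000²·sin(360°/24) = 310.58 mm²); the cylinder at (5, 0.5) is not intersected at this z (z outside [5.5, 10]); Merging all regions: the regions partially overlap — summed areas 634.58 mm² minus the doubly-counted overlap 140.38 mm² gives 494.20 mm² — area = 494.20 mm². So its area = 494.20 mm². Layer 12 is larger (494.20 vs 344.47 mm²).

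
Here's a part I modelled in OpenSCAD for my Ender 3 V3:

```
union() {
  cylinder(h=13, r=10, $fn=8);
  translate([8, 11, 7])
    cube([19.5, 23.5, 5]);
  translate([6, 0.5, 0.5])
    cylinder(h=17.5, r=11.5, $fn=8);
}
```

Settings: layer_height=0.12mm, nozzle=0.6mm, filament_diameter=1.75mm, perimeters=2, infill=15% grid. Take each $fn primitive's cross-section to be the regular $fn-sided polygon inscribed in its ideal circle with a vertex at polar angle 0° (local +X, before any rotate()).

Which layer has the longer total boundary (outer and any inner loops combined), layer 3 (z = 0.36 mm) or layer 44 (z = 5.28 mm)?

Layer 3 (z = 0.36): the r=10 cylinder contributes a regular 8-gon of circumradius 10 (perimeter = 2·8·10.000·sin(180°/8) = 61.23 mm); the cube at (8, 11) is absent (z outside [7, 12]); the cylinder at (6, 0.5) is not intersected at this z (z outside [0.5, 18]); Combining (union): only the r=10 cylinder is present, so the union is just that shape — boundary = 61.23 mm. So its perimeter = 61.23 mm. Layer 44 (z = 5.28): the cylinder: section is a regular 8-gon, circumradius r=10 (perimeter = 2·8·10.000·sin(180°/8) = 61.23 mm); the cube at (8, 11) is absent (z outside [7, 12]); the r=11.5 cylinder at (6, 0.5) gives a regular 8-gon of circumradius 11.5 (constant along its height) (perimeter = 2·8·11.500·sin(180°/8) = 70.41 mm); Taking the union: the regions partially overlap (shared area 203.89 mm²), so the edge portions inside another operand are dropped and the merged outline is re-measured after clipping — boundary = 78.81 mm. So its perimeter = 78.81 mm. Layer 44 is larger (78.81 vs 61.23 mm).

layer 44 (z = 5.28 mm)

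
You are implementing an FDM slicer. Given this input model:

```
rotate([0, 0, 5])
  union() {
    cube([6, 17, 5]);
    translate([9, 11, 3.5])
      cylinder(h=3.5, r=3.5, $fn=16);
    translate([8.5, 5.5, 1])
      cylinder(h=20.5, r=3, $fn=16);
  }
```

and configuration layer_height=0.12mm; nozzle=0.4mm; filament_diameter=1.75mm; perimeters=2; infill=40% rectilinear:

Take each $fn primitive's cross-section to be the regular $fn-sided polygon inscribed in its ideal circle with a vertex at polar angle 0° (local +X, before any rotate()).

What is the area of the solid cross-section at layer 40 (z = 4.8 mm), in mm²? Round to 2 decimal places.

163.02 mm²

At z = 4.8 mm: the cube is present — its section is the full 6×17 rectangle (area 102.00 mm²); the r=3.5 cylinder at (9, 11) contributes a regular 16-gon of circumradius 3.5 (area = (16/2)·3.500²·sin(360°/16) = 37.50 mm²); the r=3 cylinder at (8.5, 5.5) gives a regular 16-gon of circumradius 3 (constant along its height) (area = (16/2)·3.000²·sin(360°/16) = 27.55 mm²); Merging all regions: the regions partially overlap — summed areas 167.06 mm² minus the doubly-counted overlap 4.03 mm² gives 163.02 mm² — area = 163.02 mm²; (whole slice rotated 5° about Z — lengths, areas and connectivity unchanged). Overall, the cross-section is one region with 1 hole. Net area = 163.02 mm².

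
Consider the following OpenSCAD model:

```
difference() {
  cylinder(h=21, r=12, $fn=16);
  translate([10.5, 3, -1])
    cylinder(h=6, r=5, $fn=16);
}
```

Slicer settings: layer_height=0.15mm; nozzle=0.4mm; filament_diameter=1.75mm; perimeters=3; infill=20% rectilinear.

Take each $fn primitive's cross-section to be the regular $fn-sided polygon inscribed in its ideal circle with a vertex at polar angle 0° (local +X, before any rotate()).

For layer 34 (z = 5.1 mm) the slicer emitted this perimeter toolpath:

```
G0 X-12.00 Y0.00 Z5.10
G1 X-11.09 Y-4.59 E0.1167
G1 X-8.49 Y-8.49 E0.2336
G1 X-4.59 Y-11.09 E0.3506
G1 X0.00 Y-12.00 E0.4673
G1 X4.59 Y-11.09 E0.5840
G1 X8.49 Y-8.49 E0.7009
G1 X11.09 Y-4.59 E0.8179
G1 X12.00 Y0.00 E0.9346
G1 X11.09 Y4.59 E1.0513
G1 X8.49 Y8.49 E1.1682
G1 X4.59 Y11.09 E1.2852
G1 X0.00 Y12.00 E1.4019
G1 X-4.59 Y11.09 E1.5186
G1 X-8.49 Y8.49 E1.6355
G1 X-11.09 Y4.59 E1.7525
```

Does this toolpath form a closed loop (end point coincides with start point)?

no

Start point (G0): (-12.00, 0.00). End point (last G1): the path does not return to the start — open.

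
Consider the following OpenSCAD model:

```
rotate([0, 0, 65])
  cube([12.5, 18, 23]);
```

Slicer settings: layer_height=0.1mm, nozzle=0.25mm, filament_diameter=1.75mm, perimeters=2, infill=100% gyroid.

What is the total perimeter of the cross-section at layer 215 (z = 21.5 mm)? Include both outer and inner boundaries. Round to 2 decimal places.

At z = 21.5 mm: the cube (footprint 12.5×18) is included at this height (perimeter 61.00 mm); (rotated 65° about Z; rotation is an isometry so areas/perimeters/island counts are preserved). Overall, the cross-section is a single solid region. Total boundary length (outer) = 61.00 mm.

61.00 mm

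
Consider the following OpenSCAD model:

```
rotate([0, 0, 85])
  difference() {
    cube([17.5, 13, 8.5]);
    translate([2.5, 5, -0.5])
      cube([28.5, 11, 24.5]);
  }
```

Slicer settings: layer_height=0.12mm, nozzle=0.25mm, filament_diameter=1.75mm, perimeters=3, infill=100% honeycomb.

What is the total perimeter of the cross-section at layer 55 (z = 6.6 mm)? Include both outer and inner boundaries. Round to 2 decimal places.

At z = 6.6 mm: the 17.5×13 cube contributes its full rectangle (perimeter 61.00 mm); the 28.5×11 cube at (2.5, 5) contributes its full rectangle (perimeter 79.00 mm); After the difference (first − rest): starting from the 17.5×13 cube, the 28.5×11 cube at (2.5, 5) partially overlaps it — only the 120.00 mm² overlap (of its 313.50 mm²) is removed, clipping the outline — boundary = 61.00 mm; (whole slice rotated 85° about Z — lengths, areas and connectivity unchanged). Overall, the cross-section is a single solid region. Total boundary length (outer) = 61.00 mm.

61.00 mm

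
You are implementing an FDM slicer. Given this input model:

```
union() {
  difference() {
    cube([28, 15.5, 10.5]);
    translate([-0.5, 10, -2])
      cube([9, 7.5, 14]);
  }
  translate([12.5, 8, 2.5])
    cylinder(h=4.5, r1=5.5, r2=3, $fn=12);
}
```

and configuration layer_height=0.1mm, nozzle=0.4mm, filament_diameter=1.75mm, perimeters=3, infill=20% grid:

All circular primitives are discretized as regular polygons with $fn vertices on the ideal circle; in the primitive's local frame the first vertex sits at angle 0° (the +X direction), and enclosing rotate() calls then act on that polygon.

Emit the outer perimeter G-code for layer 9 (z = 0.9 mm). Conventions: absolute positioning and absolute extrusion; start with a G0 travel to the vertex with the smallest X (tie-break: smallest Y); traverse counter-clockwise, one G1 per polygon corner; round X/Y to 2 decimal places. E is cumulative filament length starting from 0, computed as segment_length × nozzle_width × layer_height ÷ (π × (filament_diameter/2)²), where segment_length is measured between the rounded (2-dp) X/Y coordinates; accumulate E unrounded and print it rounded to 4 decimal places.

G0 X0.00 Y0.00 Z0.90
G1 X28.00 Y0.00 E0.4656
G1 X28.00 Y15.50 E0.7234
G1 X8.50 Y15.50 E1.0477
G1 X8.50 Y10.00 E1.1392
G1 X0.00 Y10.00 E1.2805
G1 X0.00 Y0.00 E1.4468

At z = 0.9 mm: the cube is present — its section is the full 28×15.5 rectangle; the cube at (-0.5, 10) is present — its section is the full 9×7.5 rectangle; After the difference (first − rest): starting from the 28×15.5 cube, the 9×7.5 cube at (-0.5, 10) partially overlaps it — only the 46.75 mm² overlap (of its 67.50 mm²) is removed, clipping the outline — 1 connected region; the cone at (12.5, 8) is not intersected at this z (z outside [2.5, 7]); Taking the union: only the result so far is present, so the union is just that shape — 1 connected region. The outline is a single polygon with 6 vertices. Extrusion per mm of travel: 0.4 × 0.1 / (π × 0.875²) = 0.016630. Accumulating E over each segment gives final E = 1.4468.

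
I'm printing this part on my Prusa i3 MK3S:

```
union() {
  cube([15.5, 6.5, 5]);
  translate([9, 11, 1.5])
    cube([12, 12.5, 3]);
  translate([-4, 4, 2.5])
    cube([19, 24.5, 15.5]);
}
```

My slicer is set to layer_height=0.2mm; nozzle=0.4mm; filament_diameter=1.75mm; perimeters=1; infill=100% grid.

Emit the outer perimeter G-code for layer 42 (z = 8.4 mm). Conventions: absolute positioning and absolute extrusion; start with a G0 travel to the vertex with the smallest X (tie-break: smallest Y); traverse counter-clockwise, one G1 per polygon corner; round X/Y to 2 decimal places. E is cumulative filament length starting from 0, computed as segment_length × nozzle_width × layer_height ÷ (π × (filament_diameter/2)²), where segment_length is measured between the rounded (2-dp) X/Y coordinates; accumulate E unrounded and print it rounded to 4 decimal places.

At z = 8.4 mm: the cube is absent (z outside [0, 5]); the cube at (9, 11) is absent (z outside [1.5, 4.5]); the 19×24.5 cube at (-4, 4) contributes its full rectangle; Taking the union: only the 19×24.5 cube at (-4, 4) is present, so the union is just that shape — 1 connected region. The outline is a single polygon with 4 vertices. Extrusion per mm of travel: 0.4 × 0.2 / (π × 0.875²) = 0.033260. Accumulating E over each segment gives final E = 2.8936.

G0 X-4.00 Y4.00 Z8.40
G1 X15.00 Y4.00 E0.6319
G1 X15.00 Y28.50 E1.4468
G1 X-4.00 Y28.50 E2.0788
G1 X-4.00 Y4.00 E2.8936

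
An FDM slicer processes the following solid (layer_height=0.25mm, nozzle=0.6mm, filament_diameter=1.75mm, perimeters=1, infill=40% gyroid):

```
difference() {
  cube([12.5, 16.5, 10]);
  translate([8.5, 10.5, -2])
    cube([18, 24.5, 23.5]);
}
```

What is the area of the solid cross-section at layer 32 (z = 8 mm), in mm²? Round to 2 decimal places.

At z = 8 mm: the 12.5×16.5 cube contributes its full rectangle (area 206.25 mm²); the cube at (8.5, 10.5) is present — its section is the full 18×24.5 rectangle (area 441.00 mm²); Subtracting the remaining from the first: starting from the 12.5×16.5 cube (206.25 mm²), the 18×24.5 cube at (8.5, 10.5) partially overlaps it — only the 24.00 mm² overlap (of its 441.00 mm²) is removed, clipping the outline — area = 182.25 mm². Overall, the cross-section is a single solid region. Net area = 182.25 mm².

182.25 mm²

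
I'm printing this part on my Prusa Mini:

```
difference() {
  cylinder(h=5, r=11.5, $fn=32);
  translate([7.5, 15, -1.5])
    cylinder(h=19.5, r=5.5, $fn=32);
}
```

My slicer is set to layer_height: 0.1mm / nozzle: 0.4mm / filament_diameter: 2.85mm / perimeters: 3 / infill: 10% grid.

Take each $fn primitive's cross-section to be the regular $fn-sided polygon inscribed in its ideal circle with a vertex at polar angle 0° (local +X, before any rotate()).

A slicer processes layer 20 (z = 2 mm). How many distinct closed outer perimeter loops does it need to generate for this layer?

At z = 2 mm: the r=11.5 cylinder gives a regular 32-gon of circumradius 11.5 (constant along its height); the cylinder at (7.5, 15): section is a regular 32-gon, circumradius r=5.5; Taking the first minus the rest: starting from the r=11.5 cylinder, the r=5.5 cylinder at (7.5, 15) partially overlaps it — only the 0.26 mm² overlap (of its 94.42 mm²) is removed, clipping the outline — 1 connected region. The result has 1 disconnected region.

1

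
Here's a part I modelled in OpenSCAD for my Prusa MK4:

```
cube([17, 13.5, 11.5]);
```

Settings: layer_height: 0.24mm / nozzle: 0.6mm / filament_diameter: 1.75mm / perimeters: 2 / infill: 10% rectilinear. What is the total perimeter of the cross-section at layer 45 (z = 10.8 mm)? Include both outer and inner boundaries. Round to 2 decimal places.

61.00 mm

At z = 10.8 mm: the cube (footprint 17×13.5) is included at this height (perimeter 61.00 mm). Overall, the cross-section is a single solid region. Total boundary length (outer) = 61.00 mm.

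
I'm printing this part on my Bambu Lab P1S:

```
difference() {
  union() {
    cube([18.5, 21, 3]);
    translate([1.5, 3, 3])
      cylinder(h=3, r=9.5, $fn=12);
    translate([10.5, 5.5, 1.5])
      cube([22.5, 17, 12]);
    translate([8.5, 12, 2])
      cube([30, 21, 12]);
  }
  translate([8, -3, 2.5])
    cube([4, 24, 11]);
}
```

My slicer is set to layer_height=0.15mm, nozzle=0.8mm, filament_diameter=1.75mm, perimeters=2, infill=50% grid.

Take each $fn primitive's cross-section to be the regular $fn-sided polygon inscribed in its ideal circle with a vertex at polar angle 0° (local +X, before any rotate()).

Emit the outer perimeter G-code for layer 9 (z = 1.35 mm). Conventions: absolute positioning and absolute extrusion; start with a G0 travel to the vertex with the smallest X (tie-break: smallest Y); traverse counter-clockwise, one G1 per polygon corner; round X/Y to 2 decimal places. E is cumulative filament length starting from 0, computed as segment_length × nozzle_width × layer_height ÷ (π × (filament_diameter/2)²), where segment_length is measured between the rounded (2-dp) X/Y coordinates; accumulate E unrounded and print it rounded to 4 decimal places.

At z = 1.35 mm: the 18.5×21 cube contributes its full rectangle; the cylinder at (1.5, 3) is absent (z outside [3, 6]); the cube at (10.5, 5.5) is absent (z outside [1.5, 13.5]); the cube at (8.5, 12) is not intersected at this z (z outside [2, 14]); Combining (union): only the 18.5×21 cube is present, so the union is just that shape — 1 connected region; the cube at (8, -3) is not intersected at this z (z outside [2.5, 13.5]); After the difference (first − rest): none of the subtracted shapes is present at this height, so that combined region is unchanged — 1 connected region. The outline is a single polygon with 4 vertices. Extrusion per mm of travel: 0.8 × 0.15 / (π × 0.875²) = 0.049890. Accumulating E over each segment gives final E = 3.9413.

G0 X0.00 Y0.00 Z1.35
G1 X18.50 Y0.00 E0.9230
G1 X18.50 Y21.00 E1.9707
G1 X0.00 Y21.00 E2.8936
G1 X0.00 Y0.00 E3.9413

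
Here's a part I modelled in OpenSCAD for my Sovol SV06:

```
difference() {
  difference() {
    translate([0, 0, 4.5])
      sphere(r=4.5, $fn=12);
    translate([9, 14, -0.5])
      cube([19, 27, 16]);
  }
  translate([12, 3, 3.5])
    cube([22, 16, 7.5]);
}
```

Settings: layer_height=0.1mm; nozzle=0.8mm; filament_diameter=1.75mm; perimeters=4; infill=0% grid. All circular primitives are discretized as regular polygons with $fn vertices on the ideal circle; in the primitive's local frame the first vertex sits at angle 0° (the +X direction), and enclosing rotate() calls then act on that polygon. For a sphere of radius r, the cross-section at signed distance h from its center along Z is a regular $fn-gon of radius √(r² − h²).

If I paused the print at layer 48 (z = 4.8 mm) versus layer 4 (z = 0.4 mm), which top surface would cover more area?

layer 48 (z = 4.8 mm)

Layer 48 (z = 4.8): the r=4.5 sphere contributes a regular 12-gon of circumradius √(4.5²−0.3²) = 4.490 (area = (12/2)·4.490²·sin(360°/12) = 60.48 mm²); the 19×27 cube at (9, 14) contributes its full rectangle (area 513.00 mm²); Subtracting the remaining from the first: starting from the r=4.5 sphere (60.48 mm²), the 19×27 cube at (9, 14) misses the remaining region (no effect) — area = 60.48 mm²; the cube at (12, 3) is present — its section is the full 22×16 rectangle (area 352.00 mm²); Subtracting the remaining from the first: starting from that combined region (60.48 mm²), the 22×16 cube at (12, 3) misses the remaining region (no effect) — area = 60.48 mm². So its area = 60.48 mm². Layer 4 (z = 0.4): the r=4.5 sphere contributes a regular 12-gon of circumradius √(4.5²−4.1²) = 1.855 (area = (12/2)·1.855²·sin(360°/12) = 10.32 mm²); the cube at (9, 14) (footprint 19×27) is included at this height (area 513.00 mm²); After the difference (first − rest): starting from the r=4.5 sphere (10.32 mm²), the 19×27 cube at (9, 14) misses the remaining region (no effect) — area = 10.32 mm²; the cube at (12, 3) is absent (z outside [3.5, 11]); Subtracting the remaining from the first: none of the subtracted shapes is present at this height, so that combined region is unchanged — area = 10.32 mm². So its area = 10.32 mm². Layer 48 is larger (60.48 vs 10.32 mm²).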